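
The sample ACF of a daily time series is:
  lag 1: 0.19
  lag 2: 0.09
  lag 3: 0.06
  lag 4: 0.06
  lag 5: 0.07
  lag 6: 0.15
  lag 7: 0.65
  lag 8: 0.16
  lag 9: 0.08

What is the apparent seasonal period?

7

The largest autocorrelation is r_7 = 0.65; the remaining lags stay at or below 0.19.
The dominant spike at lag 7 indicates a seasonal period of 7.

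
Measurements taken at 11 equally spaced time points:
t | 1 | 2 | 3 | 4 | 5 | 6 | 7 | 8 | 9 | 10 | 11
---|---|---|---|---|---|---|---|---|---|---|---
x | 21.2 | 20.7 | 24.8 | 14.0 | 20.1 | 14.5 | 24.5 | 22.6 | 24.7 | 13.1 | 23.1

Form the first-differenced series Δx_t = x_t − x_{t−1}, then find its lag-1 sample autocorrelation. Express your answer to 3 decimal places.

-0.669

First differences Δx: -0.5, 4.1, -10.8, 6.1, -5.6, 10.0, -1.9, 2.1, -11.6, 10.0
Mean of differences = 0.1900
Numerator Σ(Δx_t−Δx̄)(Δx_{t+1}−Δx̄) = -364.3121
Denominator Σ(Δx_t−Δx̄)² = 544.4890
r_1(Δx) = -364.3121 / 544.4890 = -0.669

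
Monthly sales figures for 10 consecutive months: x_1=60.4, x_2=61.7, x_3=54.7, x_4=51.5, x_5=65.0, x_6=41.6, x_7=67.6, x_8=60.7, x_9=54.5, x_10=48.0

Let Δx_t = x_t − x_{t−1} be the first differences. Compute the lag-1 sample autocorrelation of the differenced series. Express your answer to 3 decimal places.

-0.673

First differences Δx: 1.3, -7.0, -3.2, 13.5, -23.4, 26.0, -6.9, -6.2, -6.5
Mean of differences = -1.3778
Numerator Σ(Δx_t−Δx̄)(Δx_{t+1}−Δx̄) = -1062.3383
Denominator Σ(Δx_t−Δx̄)² = 1577.9556
r_1(Δx) = -1062.3383 / 1577.9556 = -0.673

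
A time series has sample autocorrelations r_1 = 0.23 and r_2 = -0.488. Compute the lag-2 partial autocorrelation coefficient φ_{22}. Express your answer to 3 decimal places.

φ_{22} = (r_2 − r_1²) / (1 − r_1²)
r_1² = (0.23)² = 0.0529
Numerator = -0.488 − 0.0529 = -0.5409; denominator = 1 − 0.0529 = 0.9471
φ_{22} = -0.5409 / 0.9471 = -0.571

-0.571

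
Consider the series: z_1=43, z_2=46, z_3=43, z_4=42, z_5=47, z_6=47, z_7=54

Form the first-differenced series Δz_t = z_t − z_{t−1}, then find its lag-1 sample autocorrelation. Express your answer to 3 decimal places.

First differences Δz: 3, -3, -1, 5, 0, 7
Mean of differences = 1.8333
Numerator Σ(Δz_t−Δz̄)(Δz_{t+1}−Δz̄) = -16.1944
Denominator Σ(Δz_t−Δz̄)² = 72.8333
r_1(Δz) = -16.1944 / 72.8333 = -0.222

-0.222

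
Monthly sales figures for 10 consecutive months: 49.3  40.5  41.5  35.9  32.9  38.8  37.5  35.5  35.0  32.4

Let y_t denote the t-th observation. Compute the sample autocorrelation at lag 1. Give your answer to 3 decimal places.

0.272

Mean ȳ = (49.3 + 40.5 + 41.5 + 35.9 + 32.9 + 38.8 + 37.5 + 35.5 + 35.0 + 32.4)/10 = 37.9300
Numerator Σ_{t=1}^{9}(y_t−ȳ)(y_{t+1}−ȳ) = 60.9771
Denominator Σ(y_t−ȳ)² = 224.0610
r_1 = 60.9771 / 224.0610 = 0.272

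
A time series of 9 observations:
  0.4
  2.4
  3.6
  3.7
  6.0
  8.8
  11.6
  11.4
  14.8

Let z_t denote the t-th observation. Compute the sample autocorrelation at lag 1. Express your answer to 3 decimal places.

Mean z̄ = (0.4 + 2.4 + 3.6 + 3.7 + 6.0 + 8.8 + 11.6 + 11.4 + 14.8)/9 = 6.9667
Numerator Σ_{t=1}^{8}(z_t−z̄)(z_{t+1}−z̄) = 121.5089
Denominator Σ(z_t−z̄)² = 192.7600
r_1 = 121.5089 / 192.7600 = 0.630

0.630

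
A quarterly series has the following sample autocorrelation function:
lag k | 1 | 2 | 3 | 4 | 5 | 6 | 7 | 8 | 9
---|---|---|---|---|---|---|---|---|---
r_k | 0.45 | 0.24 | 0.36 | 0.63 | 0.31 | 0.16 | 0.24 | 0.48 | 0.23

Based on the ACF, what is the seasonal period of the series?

The largest autocorrelation is r_4 = 0.63, with a weaker echo at lag 8 (0.48); the remaining lags stay at or below 0.45. The elevated value at lag 1 (0.45), dropping to 0.24 at lag 2, reflects decaying short-term dependence rather than seasonality.
The dominant spike at lag 4 indicates a seasonal period of 4.

4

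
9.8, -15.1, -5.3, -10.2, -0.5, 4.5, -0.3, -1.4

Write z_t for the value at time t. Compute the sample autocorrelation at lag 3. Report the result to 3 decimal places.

-0.352

Mean z̄ = (9.8 − 15.1 − 5.3 − 10.2 − 0.5 + 4.5 − 0.3 − 1.4)/8 = -2.3125
Numerator Σ_{t=1}^{5}(z_t−z̄)(z_{t+3}−z̄) = -153.2867
Denominator Σ(z_t−z̄)² = 435.9488
r_3 = -153.2867 / 435.9488 = -0.352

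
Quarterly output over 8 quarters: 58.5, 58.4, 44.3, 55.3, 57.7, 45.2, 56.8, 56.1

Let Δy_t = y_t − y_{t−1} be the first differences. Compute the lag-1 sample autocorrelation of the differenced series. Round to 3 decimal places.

-0.505

First differences Δy: -0.1, -14.1, 11.0, 2.4, -12.5, 11.6, -0.7
Mean of differences = -0.3429
Numerator Σ(Δy_t−Δȳ)(Δy_{t+1}−Δȳ) = -311.0761
Denominator Σ(Δy_t−Δȳ)² = 616.0571
r_1(Δy) = -311.0761 / 616.0571 = -0.505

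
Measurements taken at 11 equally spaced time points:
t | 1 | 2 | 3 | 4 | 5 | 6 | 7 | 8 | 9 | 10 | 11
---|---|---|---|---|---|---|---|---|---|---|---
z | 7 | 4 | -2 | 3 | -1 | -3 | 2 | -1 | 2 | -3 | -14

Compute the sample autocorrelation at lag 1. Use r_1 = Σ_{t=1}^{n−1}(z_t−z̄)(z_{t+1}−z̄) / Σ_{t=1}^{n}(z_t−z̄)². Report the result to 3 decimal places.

0.135

Mean z̄ = (7 + 4 − 2 + 3 − 1 − 3 + 2 − 1 + 2 − 3 − 14)/11 = -0.5455
Numerator Σ_{t=1}^{10}(z_t−z̄)(z_{t+1}−z̄) = 40.2479
Denominator Σ(z_t−z̄)² = 298.7273
r_1 = 40.2479 / 298.7273 = 0.135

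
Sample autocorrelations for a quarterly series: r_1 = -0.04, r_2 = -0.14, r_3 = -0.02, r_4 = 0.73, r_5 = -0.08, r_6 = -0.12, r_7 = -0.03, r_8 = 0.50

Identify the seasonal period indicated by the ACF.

The largest autocorrelation is r_4 = 0.73, with a weaker echo at lag 8 (0.50); the remaining lags stay at or below -0.02.
The dominant spike at lag 4 indicates a seasonal period of 4.

4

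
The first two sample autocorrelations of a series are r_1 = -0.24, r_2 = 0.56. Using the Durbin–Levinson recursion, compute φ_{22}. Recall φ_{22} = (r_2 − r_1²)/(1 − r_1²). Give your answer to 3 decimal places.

0.533

φ_{22} = (r_2 − r_1²) / (1 − r_1²)
r_1² = (-0.24)² = 0.0576
Numerator = 0.56 − 0.0576 = 0.5024; denominator = 1 − 0.0576 = 0.9424
φ_{22} = 0.5024 / 0.9424 = 0.533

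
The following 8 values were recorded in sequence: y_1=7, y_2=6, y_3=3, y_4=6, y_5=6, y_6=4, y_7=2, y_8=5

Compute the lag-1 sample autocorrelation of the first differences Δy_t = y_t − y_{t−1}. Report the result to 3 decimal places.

First differences Δy: -1, -3, 3, 0, -2, -2, 3
Mean of differences = -0.2857
Numerator Σ(Δy_t−Δȳ)(Δy_{t+1}−Δȳ) = -9.2245
Denominator Σ(Δy_t−Δȳ)² = 35.4286
r_1(Δy) = -9.2245 / 35.4286 = -0.260

-0.260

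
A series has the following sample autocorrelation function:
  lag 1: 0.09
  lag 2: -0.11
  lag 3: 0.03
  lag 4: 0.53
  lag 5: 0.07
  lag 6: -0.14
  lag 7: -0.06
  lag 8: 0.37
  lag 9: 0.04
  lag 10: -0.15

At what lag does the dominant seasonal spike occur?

4

The largest autocorrelation is r_4 = 0.53, with a weaker echo at lag 8 (0.37); the remaining lags stay at or below 0.09.
The dominant spike at lag 4 indicates a seasonal period of 4.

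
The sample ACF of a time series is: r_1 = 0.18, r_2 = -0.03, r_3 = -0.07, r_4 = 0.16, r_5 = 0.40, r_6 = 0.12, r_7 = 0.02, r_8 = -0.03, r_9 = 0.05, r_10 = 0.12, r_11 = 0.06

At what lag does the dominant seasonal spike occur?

5

The largest autocorrelation is r_5 = 0.40; the remaining lags stay at or below 0.18.
The dominant spike at lag 5 indicates a seasonal period of 5.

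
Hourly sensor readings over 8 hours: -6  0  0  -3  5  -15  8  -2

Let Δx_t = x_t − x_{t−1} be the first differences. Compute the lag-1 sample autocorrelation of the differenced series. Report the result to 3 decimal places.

First differences Δx: 6, 0, -3, 8, -20, 23, -10
Mean of differences = 0.5714
Numerator Σ(Δx_t−Δx̄)(Δx_{t+1}−Δx̄) = -878.8980
Denominator Σ(Δx_t−Δx̄)² = 1135.7143
r_1(Δx) = -878.8980 / 1135.7143 = -0.774

-0.774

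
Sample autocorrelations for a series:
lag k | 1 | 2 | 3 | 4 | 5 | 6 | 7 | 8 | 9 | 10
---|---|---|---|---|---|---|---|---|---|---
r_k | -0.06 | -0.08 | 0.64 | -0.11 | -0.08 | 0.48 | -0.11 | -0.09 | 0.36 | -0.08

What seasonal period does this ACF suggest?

3

The largest autocorrelation is r_3 = 0.64, with weaker echoes at lags 6 (0.48) and 9 (0.36); the remaining lags stay at or below -0.06.
The dominant spike at lag 3 indicates a seasonal period of 3.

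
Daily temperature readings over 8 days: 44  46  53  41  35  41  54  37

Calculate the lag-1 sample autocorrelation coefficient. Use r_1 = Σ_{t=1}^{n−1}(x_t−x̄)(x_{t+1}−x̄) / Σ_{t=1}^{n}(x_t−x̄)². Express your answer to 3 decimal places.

Mean x̄ = (44 + 46 + 53 + 41 + 35 + 41 + 54 + 37)/8 = 43.8750
Σ(x_t−x̄)(x_{t+1}−x̄) = (0.2656) + (19.3906) + (-26.2344) + (25.5156) + (25.5156) + (-29.1094) + (-69.6094) = -54.2656
Denominator Σ(x_t−x̄)² = 332.8750
r_1 = -54.2656 / 332.8750 = -0.163

-0.163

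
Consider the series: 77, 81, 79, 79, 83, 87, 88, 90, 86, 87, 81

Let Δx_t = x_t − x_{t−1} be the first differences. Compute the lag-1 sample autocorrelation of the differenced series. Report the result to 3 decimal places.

First differences Δx: 4, -2, 0, 4, 4, 1, 2, -4, 1, -6
Mean of differences = 0.4000
Numerator Σ(Δx_t−Δx̄)(Δx_{t+1}−Δx̄) = -6.5600
Denominator Σ(Δx_t−Δx̄)² = 108.4000
r_1(Δx) = -6.5600 / 108.4000 = -0.061

-0.061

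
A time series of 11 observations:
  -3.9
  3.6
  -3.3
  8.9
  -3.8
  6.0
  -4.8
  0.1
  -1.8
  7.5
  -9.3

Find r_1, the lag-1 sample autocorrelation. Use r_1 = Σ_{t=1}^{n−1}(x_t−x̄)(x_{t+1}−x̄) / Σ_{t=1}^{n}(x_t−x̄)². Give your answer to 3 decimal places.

Mean x̄ = (-3.9 + 3.6 − 3.3 + 8.9 − 3.8 + 6.0 − 4.8 + 0.1 − 1.8 + 7.5 − 9.3)/11 = -0.0727
Numerator Σ_{t=1}^{10}(x_t−x̄)(x_{t+1}−x̄) = -223.7235
Denominator Σ(x_t−x̄)² = 337.6818
r_1 = -223.7235 / 337.6818 = -0.663

-0.663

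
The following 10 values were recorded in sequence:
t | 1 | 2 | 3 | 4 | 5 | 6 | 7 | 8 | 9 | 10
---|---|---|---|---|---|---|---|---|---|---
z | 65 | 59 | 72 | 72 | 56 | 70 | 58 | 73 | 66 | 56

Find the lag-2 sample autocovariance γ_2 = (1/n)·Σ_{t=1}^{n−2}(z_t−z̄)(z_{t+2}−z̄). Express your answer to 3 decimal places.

-4.288

Mean z̄ = (65 + 59 + 72 + 72 + 56 + 70 + 58 + 73 + 66 + 56)/10 = 64.7000
Σ_{t=1}^{8}(z_t−z̄)(z_{t+2}−z̄) = -42.8800
γ_2 = -42.8800 / 10 = -4.288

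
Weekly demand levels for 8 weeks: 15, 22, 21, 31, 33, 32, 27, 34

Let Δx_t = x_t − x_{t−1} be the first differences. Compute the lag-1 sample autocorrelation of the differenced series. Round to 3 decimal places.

First differences Δx: 7, -1, 10, 2, -1, -5, 7
Mean of differences = 2.7143
Numerator Σ(Δx_t−Δx̄)(Δx_{t+1}−Δx̄) = -49.9388
Denominator Σ(Δx_t−Δx̄)² = 177.4286
r_1(Δx) = -49.9388 / 177.4286 = -0.281

-0.281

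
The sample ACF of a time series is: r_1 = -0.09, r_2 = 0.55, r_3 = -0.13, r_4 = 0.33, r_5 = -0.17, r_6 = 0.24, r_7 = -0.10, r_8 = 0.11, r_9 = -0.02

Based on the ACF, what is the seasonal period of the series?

2

The largest autocorrelation is r_2 = 0.55, with weaker echoes at lags 4 (0.33) and 6 (0.24); the remaining lags stay at or below 0.11.
The dominant spike at lag 2 indicates a seasonal period of 2.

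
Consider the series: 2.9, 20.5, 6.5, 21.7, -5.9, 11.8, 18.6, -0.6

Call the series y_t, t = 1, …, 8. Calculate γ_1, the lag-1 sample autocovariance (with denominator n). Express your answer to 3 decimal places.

-54.434

Mean ȳ = (2.9 + 20.5 + 6.5 + 21.7 − 5.9 + 11.8 + 18.6 − 0.6)/8 = 9.4375
Deviations: -6.5375, 11.0625, -2.9375, 12.2625, -15.3375, 2.3625, 9.1625, -10.0375
Σ_{t=1}^{7}(y_t−ȳ)(y_{t+1}−ȳ) = -435.4714
γ_1 = -435.4714 / 8 = -54.434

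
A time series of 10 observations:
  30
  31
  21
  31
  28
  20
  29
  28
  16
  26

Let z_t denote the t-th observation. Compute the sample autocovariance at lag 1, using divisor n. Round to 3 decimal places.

Mean z̄ = (30 + 31 + 21 + 31 + 28 + 20 + 29 + 28 + 16 + 26)/10 = 26.0000
Σ_{t=1}^{9}(z_t−z̄)(z_{t+1}−z̄) = -64.0000
γ_1 = -64.0000 / 10 = -6.400

-6.400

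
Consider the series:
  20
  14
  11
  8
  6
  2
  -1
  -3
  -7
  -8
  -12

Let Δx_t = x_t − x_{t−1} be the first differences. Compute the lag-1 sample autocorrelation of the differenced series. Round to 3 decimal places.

First differences Δx: -6, -3, -3, -2, -4, -3, -2, -4, -1, -4
Mean of differences = -3.2000
Numerator Σ(Δx_t−Δx̄)(Δx_{t+1}−Δx̄) = -5.6400
Denominator Σ(Δx_t−Δx̄)² = 17.6000
r_1(Δx) = -5.6400 / 17.6000 = -0.320

-0.320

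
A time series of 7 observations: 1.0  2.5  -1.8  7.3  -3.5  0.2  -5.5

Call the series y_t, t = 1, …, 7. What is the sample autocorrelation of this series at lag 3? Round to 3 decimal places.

-0.397

Mean ȳ = (1.0 + 2.5 − 1.8 + 7.3 − 3.5 + 0.2 − 5.5)/7 = 0.0286
Deviations from mean: 0.9714, 2.4714, -1.8286, 7.2714, -3.5286, 0.1714, -5.5286
Numerator Σ_{t=1}^{4}(y_t−ȳ)(y_{t+3}−ȳ) = -42.1710
Denominator Σ(y_t−ȳ)² = 106.3143
r_3 = -42.1710 / 106.3143 = -0.397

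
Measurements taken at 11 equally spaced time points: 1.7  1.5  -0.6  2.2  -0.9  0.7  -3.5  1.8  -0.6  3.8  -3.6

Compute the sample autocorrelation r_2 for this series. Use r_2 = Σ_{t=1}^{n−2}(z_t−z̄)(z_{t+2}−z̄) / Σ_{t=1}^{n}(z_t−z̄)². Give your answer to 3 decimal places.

Mean z̄ = (1.7 + 1.5 − 0.6 + 2.2 − 0.9 + 0.7 − 3.5 + 1.8 − 0.6 + 3.8 − 3.6)/11 = 0.2273
Numerator Σ_{t=1}^{9}(z_t−z̄)(z_{t+2}−z̄) = 19.9712
Denominator Σ(z_t−z̄)² = 54.3218
r_2 = 19.9712 / 54.3218 = 0.368

0.368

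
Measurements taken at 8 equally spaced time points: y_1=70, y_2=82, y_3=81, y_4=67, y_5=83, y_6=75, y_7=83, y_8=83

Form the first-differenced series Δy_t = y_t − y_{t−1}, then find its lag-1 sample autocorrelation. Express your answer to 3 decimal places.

-0.598

First differences Δy: 12, -1, -14, 16, -8, 8, 0
Mean of differences = 1.8571
Numerator Σ(Δy_t−Δȳ)(Δy_{t+1}−Δȳ) = -419.3061
Denominator Σ(Δy_t−Δȳ)² = 700.8571
r_1(Δy) = -419.3061 / 700.8571 = -0.598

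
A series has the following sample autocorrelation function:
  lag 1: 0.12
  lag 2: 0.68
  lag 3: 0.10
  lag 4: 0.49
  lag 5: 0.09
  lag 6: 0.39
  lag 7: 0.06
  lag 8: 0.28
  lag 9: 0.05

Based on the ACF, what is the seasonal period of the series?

The largest autocorrelation is r_2 = 0.68, with weaker echoes at lags 4 (0.49), 6 (0.39) and 8 (0.28); the remaining lags stay at or below 0.12.
The dominant spike at lag 2 indicates a seasonal period of 2.

2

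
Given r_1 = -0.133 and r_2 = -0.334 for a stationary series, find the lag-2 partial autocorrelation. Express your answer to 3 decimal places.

-0.358

φ_{22} = (r_2 − r_1²) / (1 − r_1²)
r_1² = (-0.133)² = 0.017689
Numerator = -0.334 − 0.0177 = -0.3517; denominator = 1 − 0.0177 = 0.9823
φ_{22} = -0.3517 / 0.9823 = -0.358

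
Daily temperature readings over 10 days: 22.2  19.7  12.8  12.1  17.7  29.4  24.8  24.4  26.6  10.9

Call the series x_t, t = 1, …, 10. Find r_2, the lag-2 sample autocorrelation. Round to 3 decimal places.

-0.129

Mean x̄ = (22.2 + 19.7 + 12.8 + 12.1 + 17.7 + 29.4 + 24.8 + 24.4 + 26.6 + 10.9)/10 = 20.0600
Numerator Σ_{t=1}^{8}(x_t−x̄)(x_{t+2}−x̄) = -49.2892
Denominator Σ(x_t−x̄)² = 381.5640
r_2 = -49.2892 / 381.5640 = -0.129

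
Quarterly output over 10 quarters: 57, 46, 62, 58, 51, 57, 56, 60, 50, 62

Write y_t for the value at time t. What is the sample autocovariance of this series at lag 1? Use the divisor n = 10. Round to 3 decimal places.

-13.381

Mean ȳ = (57 + 46 + 62 + 58 + 51 + 57 + 56 + 60 + 50 + 62)/10 = 55.9000
Σ_{t=1}^{9}(y_t−ȳ)(y_{t+1}−ȳ) = -133.8100
γ_1 = -133.8100 / 10 = -13.381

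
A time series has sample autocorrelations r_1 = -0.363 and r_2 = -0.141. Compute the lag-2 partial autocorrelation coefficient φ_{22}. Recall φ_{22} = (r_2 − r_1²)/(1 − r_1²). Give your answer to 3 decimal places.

φ_{22} = (r_2 − r_1²) / (1 − r_1²)
r_1² = (-0.363)² = 0.131769
Numerator = -0.141 − 0.1318 = -0.2728; denominator = 1 − 0.1318 = 0.8682
φ_{22} = -0.2728 / 0.8682 = -0.314

-0.314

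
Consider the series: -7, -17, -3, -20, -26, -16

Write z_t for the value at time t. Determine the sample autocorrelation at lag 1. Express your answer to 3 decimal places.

-0.092

Mean z̄ = (-7 − 17 − 3 − 20 − 26 − 16)/6 = -14.8333
Deviations from mean: 7.8333, -2.1667, 11.8333, -5.1667, -11.1667, -1.1667
Σ(z_t−z̄)(z_{t+1}−z̄) = (-16.9722) + (-25.6389) + (-61.1389) + (57.6944) + (13.0278) = -33.0278
Denominator Σ(z_t−z̄)² = 358.8333
r_1 = -33.0278 / 358.8333 = -0.092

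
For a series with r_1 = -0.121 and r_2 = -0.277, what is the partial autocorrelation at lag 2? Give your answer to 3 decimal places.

-0.296

φ_{22} = (r_2 − r_1²) / (1 − r_1²)
r_1² = (-0.121)² = 0.014641
Numerator = -0.277 − 0.0146 = -0.2916; denominator = 1 − 0.0146 = 0.9854
φ_{22} = -0.2916 / 0.9854 = -0.296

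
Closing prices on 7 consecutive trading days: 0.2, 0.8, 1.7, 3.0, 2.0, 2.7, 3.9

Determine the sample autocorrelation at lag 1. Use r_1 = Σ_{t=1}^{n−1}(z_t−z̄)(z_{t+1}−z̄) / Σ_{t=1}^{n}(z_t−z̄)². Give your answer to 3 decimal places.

Mean z̄ = (0.2 + 0.8 + 1.7 + 3.0 + 2.0 + 2.7 + 3.9)/7 = 2.0429
Deviations from mean: -1.8429, -1.2429, -0.3429, 0.9571, -0.0429, 0.6571, 1.8571
Σ(z_t−z̄)(z_{t+1}−z̄) = (2.2904) + (0.4261) + (-0.3282) + (-0.0410) + (-0.0282) + (1.2204) = 3.5396
Denominator Σ(z_t−z̄)² = 9.8571
r_1 = 3.5396 / 9.8571 = 0.359

0.359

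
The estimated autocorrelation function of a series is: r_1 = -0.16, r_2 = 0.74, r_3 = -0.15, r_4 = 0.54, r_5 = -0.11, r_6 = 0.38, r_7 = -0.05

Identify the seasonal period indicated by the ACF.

The largest autocorrelation is r_2 = 0.74, with weaker echoes at lags 4 (0.54) and 6 (0.38); the remaining lags stay at or below -0.05.
The dominant spike at lag 2 indicates a seasonal period of 2.

2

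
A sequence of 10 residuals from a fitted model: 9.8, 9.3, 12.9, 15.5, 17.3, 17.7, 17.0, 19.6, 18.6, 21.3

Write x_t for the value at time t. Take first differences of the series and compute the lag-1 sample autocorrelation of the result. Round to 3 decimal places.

-0.329

First differences Δx: -0.5, 3.6, 2.6, 1.8, 0.4, -0.7, 2.6, -1.0, 2.7
Mean of differences = 1.2778
Numerator Σ(Δx_t−Δx̄)(Δx_{t+1}−Δx̄) = -7.9560
Denominator Σ(Δx_t−Δx̄)² = 24.2156
r_1(Δx) = -7.9560 / 24.2156 = -0.329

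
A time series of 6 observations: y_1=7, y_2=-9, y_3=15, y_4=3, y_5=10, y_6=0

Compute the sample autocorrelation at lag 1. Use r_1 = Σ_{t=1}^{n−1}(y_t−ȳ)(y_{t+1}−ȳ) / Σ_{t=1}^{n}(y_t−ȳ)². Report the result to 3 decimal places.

Mean ȳ = (7 − 9 + 15 + 3 + 10 + 0)/6 = 4.3333
Deviations from mean: 2.6667, -13.3333, 10.6667, -1.3333, 5.6667, -4.3333
Σ(y_t−ȳ)(y_{t+1}−ȳ) = (-35.5556) + (-142.2222) + (-14.2222) + (-7.5556) + (-24.5556) = -224.1111
Denominator Σ(y_t−ȳ)² = 351.3333
r_1 = -224.1111 / 351.3333 = -0.638

-0.638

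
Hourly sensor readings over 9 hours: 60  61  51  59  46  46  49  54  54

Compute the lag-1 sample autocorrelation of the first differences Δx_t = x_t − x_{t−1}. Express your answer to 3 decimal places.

-0.508

First differences Δx: 1, -10, 8, -13, 0, 3, 5, 0
Mean of differences = -0.7500
Numerator Σ(Δx_t−Δx̄)(Δx_{t+1}−Δx̄) = -184.8125
Denominator Σ(Δx_t−Δx̄)² = 363.5000
r_1(Δx) = -184.8125 / 363.5000 = -0.508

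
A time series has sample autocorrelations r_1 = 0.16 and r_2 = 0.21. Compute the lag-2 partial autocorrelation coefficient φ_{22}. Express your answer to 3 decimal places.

φ_{22} = (r_2 − r_1²) / (1 − r_1²)
r_1² = (0.16)² = 0.0256
Numerator = 0.21 − 0.0256 = 0.1844; denominator = 1 − 0.0256 = 0.9744
φ_{22} = 0.1844 / 0.9744 = 0.189

0.189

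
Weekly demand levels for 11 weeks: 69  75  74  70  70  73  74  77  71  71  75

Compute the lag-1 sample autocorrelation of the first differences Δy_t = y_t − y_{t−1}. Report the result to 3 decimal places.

-0.099

First differences Δy: 6, -1, -4, 0, 3, 1, 3, -6, 0, 4
Mean of differences = 0.6000
Numerator Σ(Δy_t−Δȳ)(Δy_{t+1}−Δȳ) = -11.9600
Denominator Σ(Δy_t−Δȳ)² = 120.4000
r_1(Δy) = -11.9600 / 120.4000 = -0.099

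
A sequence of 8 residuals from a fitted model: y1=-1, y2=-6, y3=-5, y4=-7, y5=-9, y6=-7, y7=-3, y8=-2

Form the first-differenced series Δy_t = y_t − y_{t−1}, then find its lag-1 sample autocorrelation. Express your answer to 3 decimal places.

0.099

First differences Δy: -5, 1, -2, -2, 2, 4, 1
Mean of differences = -0.1429
Numerator Σ(Δy_t−Δȳ)(Δy_{t+1}−Δȳ) = 5.4082
Denominator Σ(Δy_t−Δȳ)² = 54.8571
r_1(Δy) = 5.4082 / 54.8571 = 0.099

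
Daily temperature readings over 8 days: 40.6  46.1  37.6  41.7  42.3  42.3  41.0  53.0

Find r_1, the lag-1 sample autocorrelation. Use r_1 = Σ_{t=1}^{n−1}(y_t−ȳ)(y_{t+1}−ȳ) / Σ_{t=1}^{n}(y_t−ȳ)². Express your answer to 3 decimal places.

-0.224

Mean ȳ = (40.6 + 46.1 + 37.6 + 41.7 + 42.3 + 42.3 + 41.0 + 53.0)/8 = 43.0750
Σ(y_t−ȳ)(y_{t+1}−ȳ) = (-7.4869) + (-16.5619) + (7.5281) + (1.0656) + (0.6006) + (1.6081) + (-20.5944) = -33.8406
Denominator Σ(y_t−ȳ)² = 151.1550
r_1 = -33.8406 / 151.1550 = -0.224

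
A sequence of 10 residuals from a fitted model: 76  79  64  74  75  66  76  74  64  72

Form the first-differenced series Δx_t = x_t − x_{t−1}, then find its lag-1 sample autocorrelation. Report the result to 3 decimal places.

First differences Δx: 3, -15, 10, 1, -9, 10, -2, -10, 8
Mean of differences = -0.4444
Numerator Σ(Δx_t−Δx̄)(Δx_{t+1}−Δx̄) = -370.8642
Denominator Σ(Δx_t−Δx̄)² = 682.2222
r_1(Δx) = -370.8642 / 682.2222 = -0.544

-0.544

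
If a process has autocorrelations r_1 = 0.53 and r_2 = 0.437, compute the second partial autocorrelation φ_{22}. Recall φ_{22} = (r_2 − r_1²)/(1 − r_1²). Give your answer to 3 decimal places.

φ_{22} = (r_2 − r_1²) / (1 − r_1²)
r_1² = (0.53)² = 0.2809
Numerator = 0.437 − 0.2809 = 0.1561; denominator = 1 − 0.2809 = 0.7191
φ_{22} = 0.1561 / 0.7191 = 0.217

0.217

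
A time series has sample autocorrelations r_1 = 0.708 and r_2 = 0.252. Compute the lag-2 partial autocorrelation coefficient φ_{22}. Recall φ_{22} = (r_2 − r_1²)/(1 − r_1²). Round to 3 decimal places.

-0.500

φ_{22} = (r_2 − r_1²) / (1 − r_1²)
r_1² = (0.708)² = 0.501264
Numerator = 0.252 − 0.5013 = -0.2493; denominator = 1 − 0.5013 = 0.4987
φ_{22} = -0.2493 / 0.4987 = -0.500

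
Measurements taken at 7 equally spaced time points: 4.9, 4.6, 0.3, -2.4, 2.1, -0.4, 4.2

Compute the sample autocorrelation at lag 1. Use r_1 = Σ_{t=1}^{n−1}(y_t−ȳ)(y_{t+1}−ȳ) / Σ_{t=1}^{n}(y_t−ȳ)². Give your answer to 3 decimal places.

Mean ȳ = (4.9 + 4.6 + 0.3 − 2.4 + 2.1 − 0.4 + 4.2)/7 = 1.9000
Deviations from mean: 3.0000, 2.7000, -1.6000, -4.3000, 0.2000, -2.3000, 2.3000
Σ(y_t−ȳ)(y_{t+1}−ȳ) = (8.1000) + (-4.3200) + (6.8800) + (-0.8600) + (-0.4600) + (-5.2900) = 4.0500
Denominator Σ(y_t−ȳ)² = 47.9600
r_1 = 4.0500 / 47.9600 = 0.084

0.084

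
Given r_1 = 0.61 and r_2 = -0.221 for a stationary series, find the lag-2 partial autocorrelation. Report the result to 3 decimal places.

φ_{22} = (r_2 − r_1²) / (1 − r_1²)
r_1² = (0.61)² = 0.3721
Numerator = -0.221 − 0.3721 = -0.5931; denominator = 1 − 0.3721 = 0.6279
φ_{22} = -0.5931 / 0.6279 = -0.945

-0.945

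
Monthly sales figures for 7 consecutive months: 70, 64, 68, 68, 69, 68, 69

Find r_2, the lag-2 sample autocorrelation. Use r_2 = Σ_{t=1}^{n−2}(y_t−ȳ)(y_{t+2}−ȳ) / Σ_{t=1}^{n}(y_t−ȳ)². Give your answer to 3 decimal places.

0.045

Mean ȳ = (70 + 64 + 68 + 68 + 69 + 68 + 69)/7 = 68.0000
Σ(y_t−ȳ)(y_{t+2}−ȳ) = (0.0000) + (0.0000) + (0.0000) + (0.0000) + (1.0000) = 1.0000
Denominator Σ(y_t−ȳ)² = 22.0000
r_2 = 1.0000 / 22.0000 = 0.045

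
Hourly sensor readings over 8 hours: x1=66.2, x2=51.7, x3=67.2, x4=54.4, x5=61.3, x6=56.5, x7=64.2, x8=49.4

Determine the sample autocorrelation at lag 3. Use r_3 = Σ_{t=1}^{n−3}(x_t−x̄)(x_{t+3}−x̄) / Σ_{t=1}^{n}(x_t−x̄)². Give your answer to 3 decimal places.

-0.360

Mean x̄ = (66.2 + 51.7 + 67.2 + 54.4 + 61.3 + 56.5 + 64.2 + 49.4)/8 = 58.8625
Σ(x_t−x̄)(x_{t+3}−x̄) = (-32.7436) + (-17.4586) + (-19.6973) + (-23.8186) + (-23.0648) = -116.7830
Denominator Σ(x_t−x̄)² = 324.1188
r_3 = -116.7830 / 324.1188 = -0.360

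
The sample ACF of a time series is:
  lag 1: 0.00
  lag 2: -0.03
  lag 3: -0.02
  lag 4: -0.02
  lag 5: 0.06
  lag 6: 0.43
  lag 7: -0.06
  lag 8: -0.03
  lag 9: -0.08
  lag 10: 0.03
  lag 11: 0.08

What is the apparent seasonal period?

6

The largest autocorrelation is r_6 = 0.43; the remaining lags stay at or below 0.08.
The dominant spike at lag 6 indicates a seasonal period of 6.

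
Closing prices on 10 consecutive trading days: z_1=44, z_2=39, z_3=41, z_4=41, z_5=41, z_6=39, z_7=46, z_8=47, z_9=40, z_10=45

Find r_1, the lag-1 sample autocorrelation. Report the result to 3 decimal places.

-0.070

Mean z̄ = (44 + 39 + 41 + 41 + 41 + 39 + 46 + 47 + 40 + 45)/10 = 42.3000
Numerator Σ_{t=1}^{9}(z_t−z̄)(z_{t+1}−z̄) = -5.4900
Denominator Σ(z_t−z̄)² = 78.1000
r_1 = -5.4900 / 78.1000 = -0.070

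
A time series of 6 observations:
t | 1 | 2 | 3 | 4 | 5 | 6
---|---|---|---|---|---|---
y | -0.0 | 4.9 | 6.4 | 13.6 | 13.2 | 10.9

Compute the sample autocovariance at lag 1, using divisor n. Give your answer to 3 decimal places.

Mean ȳ = (-0.0 + 4.9 + 6.4 + 13.6 + 13.2 + 10.9)/6 = 8.1667
Σ_{t=1}^{5}(y_t−ȳ)(y_{t+1}−ȳ) = 63.9556
γ_1 = 63.9556 / 6 = 10.659

10.659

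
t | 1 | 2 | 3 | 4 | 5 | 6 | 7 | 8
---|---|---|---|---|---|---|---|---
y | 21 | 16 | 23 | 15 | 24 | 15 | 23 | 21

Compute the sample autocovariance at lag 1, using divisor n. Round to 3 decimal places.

Mean ȳ = (21 + 16 + 23 + 15 + 24 + 15 + 23 + 21)/8 = 19.7500
Σ_{t=1}^{7}(y_t−ȳ)(y_{t+1}−ȳ) = -84.0625
γ_1 = -84.0625 / 8 = -10.508

-10.508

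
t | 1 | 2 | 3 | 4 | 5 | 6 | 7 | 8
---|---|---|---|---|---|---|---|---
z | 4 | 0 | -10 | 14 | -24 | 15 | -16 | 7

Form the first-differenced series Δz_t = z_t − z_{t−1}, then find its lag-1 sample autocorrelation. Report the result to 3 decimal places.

-0.876

First differences Δz: -4, -10, 24, -38, 39, -31, 23
Mean of differences = 0.4286
Numerator Σ(Δz_t−Δz̄)(Δz_{t+1}−Δz̄) = -4509.3265
Denominator Σ(Δz_t−Δz̄)² = 5145.7143
r_1(Δz) = -4509.3265 / 5145.7143 = -0.876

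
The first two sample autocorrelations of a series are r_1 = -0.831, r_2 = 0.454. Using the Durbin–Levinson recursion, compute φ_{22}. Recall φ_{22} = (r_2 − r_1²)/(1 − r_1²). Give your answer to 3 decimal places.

-0.764

φ_{22} = (r_2 − r_1²) / (1 − r_1²)
r_1² = (-0.831)² = 0.690561
Numerator = 0.454 − 0.6906 = -0.2366; denominator = 1 − 0.6906 = 0.3094
φ_{22} = -0.2366 / 0.3094 = -0.764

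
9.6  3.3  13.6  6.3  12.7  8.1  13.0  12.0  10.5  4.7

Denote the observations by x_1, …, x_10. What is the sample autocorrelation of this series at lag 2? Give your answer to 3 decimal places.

Mean x̄ = (9.6 + 3.3 + 13.6 + 6.3 + 12.7 + 8.1 + 13.0 + 12.0 + 10.5 + 4.7)/10 = 9.3800
Numerator Σ_{t=1}^{8}(x_t−x̄)(x_{t+2}−x̄) = 38.0652
Denominator Σ(x_t−x̄)² = 120.0960
r_2 = 38.0652 / 120.0960 = 0.317

0.317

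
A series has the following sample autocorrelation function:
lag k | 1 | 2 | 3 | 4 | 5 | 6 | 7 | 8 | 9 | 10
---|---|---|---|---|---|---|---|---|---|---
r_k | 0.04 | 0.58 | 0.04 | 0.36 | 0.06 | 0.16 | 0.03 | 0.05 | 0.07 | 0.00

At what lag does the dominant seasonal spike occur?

2

The largest autocorrelation is r_2 = 0.58, with weaker echoes at lags 4 (0.36) and 6 (0.16); the remaining lags stay at or below 0.07.
The dominant spike at lag 2 indicates a seasonal period of 2.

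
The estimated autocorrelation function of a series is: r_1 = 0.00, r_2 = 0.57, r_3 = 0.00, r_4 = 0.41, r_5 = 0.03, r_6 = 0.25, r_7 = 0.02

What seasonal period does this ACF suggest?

2

The largest autocorrelation is r_2 = 0.57, with weaker echoes at lags 4 (0.41) and 6 (0.25); the remaining lags stay at or below 0.03.
The dominant spike at lag 2 indicates a seasonal period of 2.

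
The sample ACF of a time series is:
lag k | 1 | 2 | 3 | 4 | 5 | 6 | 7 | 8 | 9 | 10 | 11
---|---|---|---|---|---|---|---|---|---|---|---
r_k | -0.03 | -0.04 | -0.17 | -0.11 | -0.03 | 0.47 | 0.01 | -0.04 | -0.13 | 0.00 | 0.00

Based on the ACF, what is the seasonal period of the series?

The largest autocorrelation is r_6 = 0.47; the remaining lags stay at or below 0.01.
The dominant spike at lag 6 indicates a seasonal period of 6.

6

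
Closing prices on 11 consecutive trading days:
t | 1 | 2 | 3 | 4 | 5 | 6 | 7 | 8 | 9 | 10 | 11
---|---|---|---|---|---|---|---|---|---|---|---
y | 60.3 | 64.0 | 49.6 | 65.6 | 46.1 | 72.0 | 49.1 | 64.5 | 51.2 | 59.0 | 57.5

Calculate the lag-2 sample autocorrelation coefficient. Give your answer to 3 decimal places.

Mean ȳ = (60.3 + 64.0 + 49.6 + 65.6 + 46.1 + 72.0 + 49.1 + 64.5 + 51.2 + 59.0 + 57.5)/11 = 58.0818
Numerator Σ_{t=1}^{9}(y_t−ȳ)(y_{t+2}−ȳ) = 500.6030
Denominator Σ(y_t−ȳ)² = 676.0964
r_2 = 500.6030 / 676.0964 = 0.740

0.740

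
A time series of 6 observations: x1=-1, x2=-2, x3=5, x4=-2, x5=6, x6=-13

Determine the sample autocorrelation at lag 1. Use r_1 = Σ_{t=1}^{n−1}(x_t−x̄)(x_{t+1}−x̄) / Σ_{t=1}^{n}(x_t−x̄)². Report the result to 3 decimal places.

-0.438

Mean x̄ = (-1 − 2 + 5 − 2 + 6 − 13)/6 = -1.1667
Deviations from mean: 0.1667, -0.8333, 6.1667, -0.8333, 7.1667, -11.8333
Σ(x_t−x̄)(x_{t+1}−x̄) = (-0.1389) + (-5.1389) + (-5.1389) + (-5.9722) + (-84.8056) = -101.1944
Denominator Σ(x_t−x̄)² = 230.8333
r_1 = -101.1944 / 230.8333 = -0.438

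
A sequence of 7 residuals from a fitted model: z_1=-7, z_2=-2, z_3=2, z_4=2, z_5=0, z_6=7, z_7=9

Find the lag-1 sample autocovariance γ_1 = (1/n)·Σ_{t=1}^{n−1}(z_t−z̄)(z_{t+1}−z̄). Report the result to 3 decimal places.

8.627

Mean z̄ = (-7 − 2 + 2 + 2 + 0 + 7 + 9)/7 = 1.5714
Σ_{t=1}^{6}(z_t−z̄)(z_{t+1}−z̄) = 60.3878
γ_1 = 60.3878 / 7 = 8.627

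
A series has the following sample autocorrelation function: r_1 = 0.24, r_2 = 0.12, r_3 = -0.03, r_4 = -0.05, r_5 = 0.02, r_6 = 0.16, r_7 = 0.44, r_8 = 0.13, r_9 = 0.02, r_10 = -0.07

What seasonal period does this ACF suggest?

7

The largest autocorrelation is r_7 = 0.44; the remaining lags stay at or below 0.24. The elevated value at lag 1 (0.24), dropping to 0.12 at lag 2, reflects decaying short-term dependence rather than seasonality.
The dominant spike at lag 7 indicates a seasonal period of 7.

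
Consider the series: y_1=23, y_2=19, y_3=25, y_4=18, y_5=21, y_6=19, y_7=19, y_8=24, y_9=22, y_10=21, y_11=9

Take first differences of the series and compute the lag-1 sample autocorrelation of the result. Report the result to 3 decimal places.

-0.328

First differences Δy: -4, 6, -7, 3, -2, 0, 5, -2, -1, -12
Mean of differences = -1.4000
Numerator Σ(Δy_t−Δȳ)(Δy_{t+1}−Δȳ) = -88.1600
Denominator Σ(Δy_t−Δȳ)² = 268.4000
r_1(Δy) = -88.1600 / 268.4000 = -0.328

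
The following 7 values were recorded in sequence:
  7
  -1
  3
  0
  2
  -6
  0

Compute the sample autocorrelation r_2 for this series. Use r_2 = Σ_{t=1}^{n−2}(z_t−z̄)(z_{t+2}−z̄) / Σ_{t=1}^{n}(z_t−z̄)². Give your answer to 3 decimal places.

Mean z̄ = (7 − 1 + 3 + 0 + 2 − 6 + 0)/7 = 0.7143
Σ(z_t−z̄)(z_{t+2}−z̄) = (14.3673) + (1.2245) + (2.9388) + (4.7959) + (-0.9184) = 22.4082
Denominator Σ(z_t−z̄)² = 95.4286
r_2 = 22.4082 / 95.4286 = 0.235

0.235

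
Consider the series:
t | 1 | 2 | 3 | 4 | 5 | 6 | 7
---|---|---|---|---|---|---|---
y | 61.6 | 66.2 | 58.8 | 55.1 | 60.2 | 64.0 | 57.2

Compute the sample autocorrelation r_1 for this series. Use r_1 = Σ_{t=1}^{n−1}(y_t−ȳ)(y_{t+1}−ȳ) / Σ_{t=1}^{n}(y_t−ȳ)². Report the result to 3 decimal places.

Mean ȳ = (61.6 + 66.2 + 58.8 + 55.1 + 60.2 + 64.0 + 57.2)/7 = 60.4429
Deviations from mean: 1.1571, 5.7571, -1.6429, -5.3429, -0.2429, 3.5571, -3.2429
Σ(y_t−ȳ)(y_{t+1}−ȳ) = (6.6618) + (-9.4582) + (8.7776) + (1.2976) + (-0.8639) + (-11.5353) = -5.1204
Denominator Σ(y_t−ȳ)² = 88.9571
r_1 = -5.1204 / 88.9571 = -0.058

-0.058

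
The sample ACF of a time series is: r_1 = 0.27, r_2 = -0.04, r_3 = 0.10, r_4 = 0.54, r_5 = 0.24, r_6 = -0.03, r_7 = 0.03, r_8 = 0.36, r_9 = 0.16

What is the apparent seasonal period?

4

The largest autocorrelation is r_4 = 0.54, with a weaker echo at lag 8 (0.36); the remaining lags stay at or below 0.27.
The dominant spike at lag 4 indicates a seasonal period of 4.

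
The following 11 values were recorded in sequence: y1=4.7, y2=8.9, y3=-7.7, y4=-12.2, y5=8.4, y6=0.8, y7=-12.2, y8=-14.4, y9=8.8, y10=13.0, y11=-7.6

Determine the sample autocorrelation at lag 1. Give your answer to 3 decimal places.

Mean ȳ = (4.7 + 8.9 − 7.7 − 12.2 + 8.4 + 0.8 − 12.2 − 14.4 + 8.8 + 13.0 − 7.6)/11 = -0.8636
Numerator Σ_{t=1}^{10}(y_t−ȳ)(y_{t+1}−ȳ) = 19.8341
Denominator Σ(y_t−ȳ)² = 1032.8255
r_1 = 19.8341 / 1032.8255 = 0.019

0.019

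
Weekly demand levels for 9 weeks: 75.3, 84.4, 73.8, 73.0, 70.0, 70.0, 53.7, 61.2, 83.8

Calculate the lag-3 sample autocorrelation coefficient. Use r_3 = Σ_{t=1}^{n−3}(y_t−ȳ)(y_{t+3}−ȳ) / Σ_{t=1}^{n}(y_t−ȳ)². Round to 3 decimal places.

Mean ȳ = (75.3 + 84.4 + 73.8 + 73.0 + 70.0 + 70.0 + 53.7 + 61.2 + 83.8)/9 = 71.6889
Σ(y_t−ȳ)(y_{t+3}−ȳ) = (4.7346) + (-21.4677) + (-3.5654) + (-23.5854) + (17.7146) + (-20.4543) = -46.6237
Denominator Σ(y_t−ȳ)² = 766.7889
r_3 = -46.6237 / 766.7889 = -0.061

-0.061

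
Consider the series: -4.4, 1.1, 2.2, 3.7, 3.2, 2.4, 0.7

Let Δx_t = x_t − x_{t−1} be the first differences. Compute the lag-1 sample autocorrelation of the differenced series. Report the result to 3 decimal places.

0.208

First differences Δx: 5.5, 1.1, 1.5, -0.5, -0.8, -1.7
Mean of differences = 0.8500
Numerator Σ(Δx_t−Δx̄)(Δx_{t+1}−Δx̄) = 6.8825
Denominator Σ(Δx_t−Δx̄)² = 33.1550
r_1(Δx) = 6.8825 / 33.1550 = 0.208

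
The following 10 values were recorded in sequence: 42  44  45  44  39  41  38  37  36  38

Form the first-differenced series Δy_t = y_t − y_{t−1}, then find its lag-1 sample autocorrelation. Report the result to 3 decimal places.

First differences Δy: 2, 1, -1, -5, 2, -3, -1, -1, 2
Mean of differences = -0.4444
Numerator Σ(Δy_t−Δȳ)(Δy_{t+1}−Δȳ) = -11.7531
Denominator Σ(Δy_t−Δȳ)² = 48.2222
r_1(Δy) = -11.7531 / 48.2222 = -0.244

-0.244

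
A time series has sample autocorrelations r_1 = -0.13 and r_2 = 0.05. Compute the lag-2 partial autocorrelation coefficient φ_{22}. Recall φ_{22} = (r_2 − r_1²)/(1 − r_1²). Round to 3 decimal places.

φ_{22} = (r_2 − r_1²) / (1 − r_1²)
r_1² = (-0.13)² = 0.0169
Numerator = 0.05 − 0.0169 = 0.0331; denominator = 1 − 0.0169 = 0.9831
φ_{22} = 0.0331 / 0.9831 = 0.034

0.034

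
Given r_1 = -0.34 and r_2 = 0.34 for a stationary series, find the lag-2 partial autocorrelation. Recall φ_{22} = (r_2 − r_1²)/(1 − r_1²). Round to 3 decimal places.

φ_{22} = (r_2 − r_1²) / (1 − r_1²)
r_1² = (-0.34)² = 0.1156
Numerator = 0.34 − 0.1156 = 0.2244; denominator = 1 − 0.1156 = 0.8844
φ_{22} = 0.2244 / 0.8844 = 0.254

0.254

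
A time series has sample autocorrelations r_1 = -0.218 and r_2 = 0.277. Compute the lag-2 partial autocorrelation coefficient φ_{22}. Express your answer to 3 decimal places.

0.241

φ_{22} = (r_2 − r_1²) / (1 − r_1²)
r_1² = (-0.218)² = 0.047524
Numerator = 0.277 − 0.0475 = 0.2295; denominator = 1 − 0.0475 = 0.9525
φ_{22} = 0.2295 / 0.9525 = 0.241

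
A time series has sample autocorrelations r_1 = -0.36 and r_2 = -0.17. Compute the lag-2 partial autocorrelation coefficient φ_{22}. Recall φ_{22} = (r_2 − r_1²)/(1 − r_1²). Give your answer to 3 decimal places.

-0.344

φ_{22} = (r_2 − r_1²) / (1 − r_1²)
r_1² = (-0.36)² = 0.1296
Numerator = -0.17 − 0.1296 = -0.2996; denominator = 1 − 0.1296 = 0.8704
φ_{22} = -0.2996 / 0.8704 = -0.344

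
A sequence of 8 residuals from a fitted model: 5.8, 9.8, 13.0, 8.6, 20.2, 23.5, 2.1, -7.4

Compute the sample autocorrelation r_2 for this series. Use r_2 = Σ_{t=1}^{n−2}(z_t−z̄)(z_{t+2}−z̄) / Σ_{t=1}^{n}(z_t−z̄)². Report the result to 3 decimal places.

Mean z̄ = (5.8 + 9.8 + 13.0 + 8.6 + 20.2 + 23.5 + 2.1 − 7.4)/8 = 9.4500
Deviations from mean: -3.6500, 0.3500, 3.5500, -0.8500, 10.7500, 14.0500, -7.3500, -16.8500
Σ(z_t−z̄)(z_{t+2}−z̄) = (-12.9575) + (-0.2975) + (38.1625) + (-11.9425) + (-79.0125) + (-236.7425) = -302.7900
Denominator Σ(z_t−z̄)² = 677.6800
r_2 = -302.7900 / 677.6800 = -0.447

-0.447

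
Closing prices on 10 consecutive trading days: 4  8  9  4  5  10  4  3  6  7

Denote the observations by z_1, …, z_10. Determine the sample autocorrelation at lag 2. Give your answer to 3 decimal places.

-0.654

Mean z̄ = (4 + 8 + 9 + 4 + 5 + 10 + 4 + 3 + 6 + 7)/10 = 6.0000
Numerator Σ_{t=1}^{8}(z_t−z̄)(z_{t+2}−z̄) = -34.0000
Denominator Σ(z_t−z̄)² = 52.0000
r_2 = -34.0000 / 52.0000 = -0.654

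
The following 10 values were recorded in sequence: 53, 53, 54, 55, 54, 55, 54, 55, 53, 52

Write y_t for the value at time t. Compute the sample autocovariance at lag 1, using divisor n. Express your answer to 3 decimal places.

0.216

Mean ȳ = (53 + 53 + 54 + 55 + 54 + 55 + 54 + 55 + 53 + 52)/10 = 53.8000
Σ_{t=1}^{9}(y_t−ȳ)(y_{t+1}−ȳ) = 2.1600
γ_1 = 2.1600 / 10 = 0.216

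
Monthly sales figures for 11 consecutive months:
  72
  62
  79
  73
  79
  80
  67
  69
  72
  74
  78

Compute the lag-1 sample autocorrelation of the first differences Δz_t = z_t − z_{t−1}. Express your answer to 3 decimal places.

First differences Δz: -10, 17, -6, 6, 1, -13, 2, 3, 2, 4
Mean of differences = 0.6000
Numerator Σ(Δz_t−Δz̄)(Δz_{t+1}−Δz̄) = -328.5600
Denominator Σ(Δz_t−Δz̄)² = 660.4000
r_1(Δz) = -328.5600 / 660.4000 = -0.498

-0.498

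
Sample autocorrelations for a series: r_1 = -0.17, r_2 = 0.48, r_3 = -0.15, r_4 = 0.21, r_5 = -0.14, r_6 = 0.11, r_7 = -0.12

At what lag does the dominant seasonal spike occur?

The largest autocorrelation is r_2 = 0.48, with a weaker echo at lag 4 (0.21); the remaining lags stay at or below 0.11.
The dominant spike at lag 2 indicates a seasonal period of 2.

2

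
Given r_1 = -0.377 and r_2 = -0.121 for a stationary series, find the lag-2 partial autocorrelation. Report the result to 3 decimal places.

-0.307

φ_{22} = (r_2 − r_1²) / (1 − r_1²)
r_1² = (-0.377)² = 0.142129
Numerator = -0.121 − 0.1421 = -0.2631; denominator = 1 − 0.1421 = 0.8579
φ_{22} = -0.2631 / 0.8579 = -0.307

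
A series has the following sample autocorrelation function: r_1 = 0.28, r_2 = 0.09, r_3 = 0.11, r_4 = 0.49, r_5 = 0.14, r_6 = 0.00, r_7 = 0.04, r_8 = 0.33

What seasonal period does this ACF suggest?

The largest autocorrelation is r_4 = 0.49, with a weaker echo at lag 8 (0.33); the remaining lags stay at or below 0.28. The elevated value at lag 1 (0.28), dropping to 0.09 at lag 2, reflects decaying short-term dependence rather than seasonality.
The dominant spike at lag 4 indicates a seasonal period of 4.

4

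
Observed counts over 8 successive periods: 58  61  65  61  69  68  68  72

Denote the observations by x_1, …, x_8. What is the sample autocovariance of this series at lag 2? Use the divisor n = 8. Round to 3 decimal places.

Mean x̄ = (58 + 61 + 65 + 61 + 69 + 68 + 68 + 72)/8 = 65.2500
Deviations: -7.2500, -4.2500, -0.2500, -4.2500, 3.7500, 2.7500, 2.7500, 6.7500
Σ_{t=1}^{6}(x_t−x̄)(x_{t+2}−x̄) = 36.1250
γ_2 = 36.1250 / 8 = 4.516

4.516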